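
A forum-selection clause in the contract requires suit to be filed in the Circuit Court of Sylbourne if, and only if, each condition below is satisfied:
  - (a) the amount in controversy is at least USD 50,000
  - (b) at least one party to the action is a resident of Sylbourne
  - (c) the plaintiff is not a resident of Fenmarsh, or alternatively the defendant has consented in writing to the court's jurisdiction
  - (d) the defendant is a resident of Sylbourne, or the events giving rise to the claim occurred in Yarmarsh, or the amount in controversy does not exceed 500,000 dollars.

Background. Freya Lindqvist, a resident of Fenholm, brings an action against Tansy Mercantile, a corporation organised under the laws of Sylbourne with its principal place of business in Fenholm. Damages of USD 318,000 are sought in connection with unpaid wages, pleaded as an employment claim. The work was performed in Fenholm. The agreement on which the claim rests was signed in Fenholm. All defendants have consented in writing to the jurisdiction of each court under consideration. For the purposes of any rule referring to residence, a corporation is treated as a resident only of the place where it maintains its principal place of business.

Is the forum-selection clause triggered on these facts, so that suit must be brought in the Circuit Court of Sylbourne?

The Circuit Court of Sylbourne:
  (a) The amount in controversy is $318,000, which meets the USD 50,000 floor. Met.
  (b) No party resides in Sylbourne. Not satisfied.
  (c) The plaintiff resides in Fenholm, which is not Fenmarsh, which satisfies one of the alternatives. Condition met.
  (d) The amount in controversy is 318,000 dollars, within the 500,000 dollars ceiling, which satisfies one of the alternatives. Satisfied.
  → The clause does not apply.

No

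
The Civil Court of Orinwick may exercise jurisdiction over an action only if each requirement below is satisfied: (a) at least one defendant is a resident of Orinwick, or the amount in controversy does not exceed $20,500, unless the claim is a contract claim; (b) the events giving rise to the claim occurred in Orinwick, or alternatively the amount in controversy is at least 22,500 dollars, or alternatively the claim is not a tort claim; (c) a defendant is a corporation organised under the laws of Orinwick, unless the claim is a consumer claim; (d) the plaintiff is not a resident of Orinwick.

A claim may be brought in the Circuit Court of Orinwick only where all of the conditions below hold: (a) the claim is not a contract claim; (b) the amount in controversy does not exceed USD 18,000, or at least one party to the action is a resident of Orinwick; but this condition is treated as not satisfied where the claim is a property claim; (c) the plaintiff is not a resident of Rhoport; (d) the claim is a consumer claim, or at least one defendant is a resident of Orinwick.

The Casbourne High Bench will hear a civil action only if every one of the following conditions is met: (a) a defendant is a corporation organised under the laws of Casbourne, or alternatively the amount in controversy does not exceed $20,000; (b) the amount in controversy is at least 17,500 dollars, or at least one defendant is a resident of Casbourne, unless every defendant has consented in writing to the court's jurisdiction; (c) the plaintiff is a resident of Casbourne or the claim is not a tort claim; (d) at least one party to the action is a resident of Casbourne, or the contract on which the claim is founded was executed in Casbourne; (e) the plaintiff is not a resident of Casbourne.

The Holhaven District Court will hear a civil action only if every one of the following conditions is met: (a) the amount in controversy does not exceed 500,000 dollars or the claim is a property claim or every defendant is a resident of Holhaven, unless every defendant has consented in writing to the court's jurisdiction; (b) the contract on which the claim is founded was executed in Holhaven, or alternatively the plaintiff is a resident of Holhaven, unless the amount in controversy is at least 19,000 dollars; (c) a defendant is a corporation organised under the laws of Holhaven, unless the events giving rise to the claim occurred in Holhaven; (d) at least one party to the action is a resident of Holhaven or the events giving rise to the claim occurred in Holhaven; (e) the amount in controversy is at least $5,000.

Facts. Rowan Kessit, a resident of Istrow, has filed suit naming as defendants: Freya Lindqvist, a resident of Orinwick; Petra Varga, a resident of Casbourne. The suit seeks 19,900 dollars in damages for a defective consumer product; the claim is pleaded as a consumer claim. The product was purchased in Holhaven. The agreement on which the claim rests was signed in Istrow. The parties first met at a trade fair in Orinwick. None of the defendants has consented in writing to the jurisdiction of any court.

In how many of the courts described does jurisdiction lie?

The Civil Court of Orinwick:
  (a) Freya Lindqvist resides in Orinwick — that alternative is enough. Satisfied.
  (b) The claim is a consumer claim, not a tort claim — that alternative is enough. Satisfied.
  (c) No defendant is a corporation. But the claim is a consumer claim, and the 'unless' clause therefore excuses the requirement. Met.
  (d) The plaintiff resides in Istrow, which is not Orinwick. Met.
  → Every requirement is satisfied — jurisdiction.
The Circuit Court of Orinwick:
  (a) The claim is a consumer claim, not a contract claim. Satisfied.
  (b) Freya Lindqvist resides in Orinwick — that alternative is enough. The exception is not triggered, since the claim is a consumer claim, not a property claim. Condition met.
  (c) The plaintiff resides in Istrow, which is not Rhoport. Condition met.
  (d) The claim is a consumer claim — that alternative is enough. Condition met.
  → Jurisdiction lies.
The Casbourne High Bench:
  (a) The amount in controversy is 19,900 dollars, within the $20,000 ceiling, which satisfies one of the alternatives. Met.
  (b) The amount in controversy is USD 19,900, which meets the USD 17,500 floor, which satisfies one of the alternatives. Satisfied.
  (c) The claim is a consumer claim, not a tort claim — that alternative is enough. Satisfied.
  (d) Petra Varga resides in Casbourne — that alternative is enough. Condition met.
  (e) The plaintiff resides in Istrow, which is not Casbourne. Met.
  → Jurisdiction lies.
The Holhaven District Court:
  (a) The amount in controversy is USD 19,900, within the $500,000 ceiling, which satisfies one of the alternatives. Met.
  (b) The contract was executed in Istrow, not Holhaven; the plaintiff resides in Istrow, not Holhaven — no alternative holds. However, the amount in controversy is USD 19,900, which meets the USD 19,000 floor, so the 'unless' proviso supplies this condition. Satisfied.
  (c) No defendant is a corporation. The proviso rescues it, though: the operative events occurred in Holhaven. Condition met.
  (d) The operative events occurred in Holhaven, so one alternative holds. Condition met.
  (e) The amount in controversy is $19,900, which meets the 5,000 dollars floor. Satisfied.
  → All conditions met; jurisdiction exists.
Courts with jurisdiction: the Civil Court of Orinwick, the Circuit Court of Orinwick, the Casbourne High Bench, the Holhaven District Court — 4 in total.

4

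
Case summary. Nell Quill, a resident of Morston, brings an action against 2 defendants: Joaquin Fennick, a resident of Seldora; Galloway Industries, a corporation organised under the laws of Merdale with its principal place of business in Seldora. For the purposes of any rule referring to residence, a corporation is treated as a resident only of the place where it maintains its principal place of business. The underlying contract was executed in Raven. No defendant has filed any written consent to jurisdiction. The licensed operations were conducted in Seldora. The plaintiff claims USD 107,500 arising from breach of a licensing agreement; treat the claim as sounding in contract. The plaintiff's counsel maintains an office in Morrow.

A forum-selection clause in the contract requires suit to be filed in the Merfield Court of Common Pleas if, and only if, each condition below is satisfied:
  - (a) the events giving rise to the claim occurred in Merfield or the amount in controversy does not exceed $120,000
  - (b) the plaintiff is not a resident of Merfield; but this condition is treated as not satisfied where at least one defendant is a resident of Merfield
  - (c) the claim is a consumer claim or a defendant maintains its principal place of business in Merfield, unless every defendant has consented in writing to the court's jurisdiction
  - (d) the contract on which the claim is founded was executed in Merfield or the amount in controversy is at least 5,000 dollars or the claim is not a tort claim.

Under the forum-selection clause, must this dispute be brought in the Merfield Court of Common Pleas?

No

The Merfield Court of Common Pleas:
  (a) The amount in controversy is USD 107,500, within the USD 120,000 ceiling — that alternative is enough. Met.
  (b) The plaintiff resides in Morston, which is not Merfield. And the carve-out is inapplicable — no defendant resides in Merfield (they reside in Seldora, Seldora). Condition met.
  (c) The claim is a contract claim, not a consumer claim; the corporate defendant(s) have their principal place of business in Seldora, not Merfield — every alternative fails. Nor does the 'unless' clause help: no such written consent has been filed. Not met.
  (d) The amount in controversy is USD 107,500, which meets the 5,000 dollars floor — that alternative is enough. Condition met.
  → The clause does not apply.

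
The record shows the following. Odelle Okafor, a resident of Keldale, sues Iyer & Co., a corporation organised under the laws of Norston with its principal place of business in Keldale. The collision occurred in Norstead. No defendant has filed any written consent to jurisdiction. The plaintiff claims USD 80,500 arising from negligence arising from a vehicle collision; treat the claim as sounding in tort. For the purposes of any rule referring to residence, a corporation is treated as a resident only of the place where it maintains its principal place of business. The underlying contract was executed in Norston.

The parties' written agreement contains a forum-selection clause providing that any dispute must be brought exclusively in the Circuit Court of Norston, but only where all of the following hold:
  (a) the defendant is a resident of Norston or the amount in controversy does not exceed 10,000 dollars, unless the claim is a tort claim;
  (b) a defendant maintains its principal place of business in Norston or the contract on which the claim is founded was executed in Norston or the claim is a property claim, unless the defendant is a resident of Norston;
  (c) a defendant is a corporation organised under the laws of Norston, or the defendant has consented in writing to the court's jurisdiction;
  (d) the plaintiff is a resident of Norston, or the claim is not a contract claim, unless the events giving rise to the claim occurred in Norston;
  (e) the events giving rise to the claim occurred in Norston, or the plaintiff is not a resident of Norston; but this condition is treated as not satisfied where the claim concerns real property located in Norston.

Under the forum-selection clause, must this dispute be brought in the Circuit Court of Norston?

The Circuit Court of Norston:
  (a) The defendant resides in Keldale, not Norston; the amount in controversy is 80,500 dollars, above the USD 10,000 ceiling — no alternative holds. But the claim is a tort claim, and the 'unless' clause therefore excuses the requirement. Met.
  (b) The contract was executed in Norston, so this disjunct is met. Satisfied.
  (c) Iyer & Co. is organised under the laws of Norston, so this disjunct is met. Met.
  (d) The claim is a tort claim, not a contract claim, so one alternative holds. Condition met.
  (e) The plaintiff resides in Keldale, which is not Norston — that alternative is enough. The carve-out does not apply: the claim does not concern real property. Condition met.
  → Forum clause is triggered.

Yes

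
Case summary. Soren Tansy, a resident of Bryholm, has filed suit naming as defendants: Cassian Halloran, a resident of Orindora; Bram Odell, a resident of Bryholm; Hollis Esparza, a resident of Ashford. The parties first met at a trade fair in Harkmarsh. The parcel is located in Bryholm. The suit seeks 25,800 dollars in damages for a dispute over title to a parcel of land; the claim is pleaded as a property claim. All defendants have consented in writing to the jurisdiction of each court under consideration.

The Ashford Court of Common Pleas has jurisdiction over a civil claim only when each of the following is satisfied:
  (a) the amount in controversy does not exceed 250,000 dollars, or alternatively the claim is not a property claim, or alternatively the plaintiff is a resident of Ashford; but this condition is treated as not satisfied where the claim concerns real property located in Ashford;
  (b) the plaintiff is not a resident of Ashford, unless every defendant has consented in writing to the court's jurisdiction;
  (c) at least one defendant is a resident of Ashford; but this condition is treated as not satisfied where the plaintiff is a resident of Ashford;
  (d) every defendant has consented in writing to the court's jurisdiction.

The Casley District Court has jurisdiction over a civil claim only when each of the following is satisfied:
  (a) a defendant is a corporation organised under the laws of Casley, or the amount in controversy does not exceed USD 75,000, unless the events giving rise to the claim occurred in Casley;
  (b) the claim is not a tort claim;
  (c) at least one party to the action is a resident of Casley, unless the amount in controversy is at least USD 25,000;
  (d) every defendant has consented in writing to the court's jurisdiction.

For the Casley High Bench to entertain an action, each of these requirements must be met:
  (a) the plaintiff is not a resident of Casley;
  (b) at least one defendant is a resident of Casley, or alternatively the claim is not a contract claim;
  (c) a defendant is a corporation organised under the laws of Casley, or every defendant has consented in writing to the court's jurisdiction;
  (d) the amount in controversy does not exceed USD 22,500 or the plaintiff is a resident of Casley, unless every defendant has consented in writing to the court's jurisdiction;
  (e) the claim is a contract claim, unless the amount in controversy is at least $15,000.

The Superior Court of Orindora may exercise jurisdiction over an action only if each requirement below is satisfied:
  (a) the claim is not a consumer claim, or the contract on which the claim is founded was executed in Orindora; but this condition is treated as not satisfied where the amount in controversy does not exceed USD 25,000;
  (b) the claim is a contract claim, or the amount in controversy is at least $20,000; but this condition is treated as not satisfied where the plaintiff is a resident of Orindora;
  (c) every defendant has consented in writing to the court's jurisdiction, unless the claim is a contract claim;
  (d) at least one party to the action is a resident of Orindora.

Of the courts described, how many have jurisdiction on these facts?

The Ashford Court of Common Pleas:
  (a) The amount in controversy is $25,800, within the USD 250,000 ceiling, so this disjunct is met. And the carve-out is inapplicable — the property lies in Bryholm, not Ashford. Met.
  (b) The plaintiff resides in Bryholm, which is not Ashford. Condition met.
  (c) Hollis Esparza resides in Ashford. The exception is not triggered, since the plaintiff resides in Bryholm, not Ashford. Condition met.
  (d) Every defendant has filed written consent. Condition met.
  → Every requirement is satisfied — jurisdiction.
The Casley District Court:
  (a) The amount in controversy is $25,800, within the USD 75,000 ceiling — that alternative is enough. Satisfied.
  (b) The claim is a property claim, not a tort claim. Condition met.
  (c) No party resides in Casley. The proviso rescues it, though: the amount in controversy is 25,800 dollars, which meets the $25,000 floor. Satisfied.
  (d) Every defendant has filed written consent. Condition met.
  → The court has jurisdiction.
The Casley High Bench:
  (a) The plaintiff resides in Bryholm, which is not Casley. Condition met.
  (b) The claim is a property claim, not a contract claim, so one alternative holds. Condition met.
  (c) Every defendant has filed written consent — that alternative is enough. Satisfied.
  (d) The amount in controversy is USD 25,800, above the USD 22,500 ceiling; the plaintiff resides in Bryholm, not Casley — no alternative holds. The proviso rescues it, though: every defendant has filed written consent. Satisfied.
  (e) The claim is a property claim, not a contract claim. However, the amount in controversy is $25,800, which meets the $15,000 floor, so the 'unless' proviso supplies this condition. Met.
  → Every requirement is satisfied — jurisdiction.
The Superior Court of Orindora:
  (a) The claim is a property claim, not a consumer claim, which satisfies one of the alternatives. The exception is not triggered, since the amount in controversy is $25,800, above the $25,000 ceiling. Condition met.
  (b) The amount in controversy is 25,800 dollars, which meets the USD 20,000 floor — that alternative is enough. The exception is not triggered, since the plaintiff resides in Bryholm, not Orindora. Met.
  (c) Every defendant has filed written consent. Satisfied.
  (d) Cassian Halloran resides in Orindora. Condition met.
  → The court has jurisdiction.
Courts with jurisdiction: the Ashford Court of Common Pleas, the Casley District Court, the Casley High Bench, the Superior Court of Orindora — 4 in total.

4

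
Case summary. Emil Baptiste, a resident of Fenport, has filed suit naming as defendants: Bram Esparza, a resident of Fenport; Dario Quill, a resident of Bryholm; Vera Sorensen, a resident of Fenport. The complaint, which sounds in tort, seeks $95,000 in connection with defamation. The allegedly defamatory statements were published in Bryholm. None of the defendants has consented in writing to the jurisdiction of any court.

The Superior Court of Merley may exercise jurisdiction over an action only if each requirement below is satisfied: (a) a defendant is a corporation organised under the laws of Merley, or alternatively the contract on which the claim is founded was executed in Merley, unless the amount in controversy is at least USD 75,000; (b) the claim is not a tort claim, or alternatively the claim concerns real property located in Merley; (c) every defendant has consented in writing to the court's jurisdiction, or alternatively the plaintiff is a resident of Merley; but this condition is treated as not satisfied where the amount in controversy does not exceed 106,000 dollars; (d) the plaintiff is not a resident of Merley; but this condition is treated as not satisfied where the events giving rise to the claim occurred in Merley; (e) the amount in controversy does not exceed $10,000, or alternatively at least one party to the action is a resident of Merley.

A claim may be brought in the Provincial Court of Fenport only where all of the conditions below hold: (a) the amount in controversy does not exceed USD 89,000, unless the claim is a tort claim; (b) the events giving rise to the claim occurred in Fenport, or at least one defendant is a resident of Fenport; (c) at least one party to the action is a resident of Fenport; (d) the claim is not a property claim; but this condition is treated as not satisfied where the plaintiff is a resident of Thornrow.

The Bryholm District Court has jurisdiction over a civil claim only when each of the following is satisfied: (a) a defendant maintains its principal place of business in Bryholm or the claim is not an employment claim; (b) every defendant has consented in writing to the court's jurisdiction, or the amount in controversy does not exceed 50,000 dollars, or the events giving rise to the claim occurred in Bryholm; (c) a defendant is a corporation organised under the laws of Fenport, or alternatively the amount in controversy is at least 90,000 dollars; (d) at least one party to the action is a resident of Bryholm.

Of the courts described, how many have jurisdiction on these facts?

The Superior Court of Merley:
  (a) No defendant is a corporation; no contract (and hence no place of execution) is alleged — every alternative fails. The proviso rescues it, though: the amount in controversy is USD 95,000, which meets the USD 75,000 floor. Condition met.
  (b) The claim is a tort claim; the claim does not concern real property — every alternative fails. Not satisfied.
  (c) No such written consent has been filed; the plaintiff resides in Fenport, not Merley — none of the alternatives is met. Condition not met.
  (d) The plaintiff resides in Fenport, which is not Merley. The exception is not triggered, since the operative events occurred in Bryholm, not Merley. Met.
  (e) The amount in controversy is USD 95,000, above the 10,000 dollars ceiling; no party resides in Merley — every alternative fails. Fails.
  → The court lacks jurisdiction.
The Provincial Court of Fenport:
  (a) The amount in controversy is 95,000 dollars, above the 89,000 dollars ceiling. But the claim is a tort claim, and the 'unless' clause therefore excuses the requirement. Satisfied.
  (b) Bram Esparza resides in Fenport, so one alternative holds. Satisfied.
  (c) Emil Baptiste resides in Fenport. Satisfied.
  (d) The claim is a tort claim, not a property claim. And the carve-out is inapplicable — the plaintiff resides in Fenport, not Thornrow. Satisfied.
  → All conditions met; jurisdiction exists.
The Bryholm District Court:
  (a) The claim is a tort claim, not an employment claim, so this disjunct is met. Met.
  (b) The operative events occurred in Bryholm, so this disjunct is met. Satisfied.
  (c) The amount in controversy is 95,000 dollars, which meets the 90,000 dollars floor, so this disjunct is met. Met.
  (d) Dario Quill resides in Bryholm. Condition met.
  → The court has jurisdiction.
Courts with jurisdiction: the Provincial Court of Fenport, the Bryholm District Court — 2 in total.

2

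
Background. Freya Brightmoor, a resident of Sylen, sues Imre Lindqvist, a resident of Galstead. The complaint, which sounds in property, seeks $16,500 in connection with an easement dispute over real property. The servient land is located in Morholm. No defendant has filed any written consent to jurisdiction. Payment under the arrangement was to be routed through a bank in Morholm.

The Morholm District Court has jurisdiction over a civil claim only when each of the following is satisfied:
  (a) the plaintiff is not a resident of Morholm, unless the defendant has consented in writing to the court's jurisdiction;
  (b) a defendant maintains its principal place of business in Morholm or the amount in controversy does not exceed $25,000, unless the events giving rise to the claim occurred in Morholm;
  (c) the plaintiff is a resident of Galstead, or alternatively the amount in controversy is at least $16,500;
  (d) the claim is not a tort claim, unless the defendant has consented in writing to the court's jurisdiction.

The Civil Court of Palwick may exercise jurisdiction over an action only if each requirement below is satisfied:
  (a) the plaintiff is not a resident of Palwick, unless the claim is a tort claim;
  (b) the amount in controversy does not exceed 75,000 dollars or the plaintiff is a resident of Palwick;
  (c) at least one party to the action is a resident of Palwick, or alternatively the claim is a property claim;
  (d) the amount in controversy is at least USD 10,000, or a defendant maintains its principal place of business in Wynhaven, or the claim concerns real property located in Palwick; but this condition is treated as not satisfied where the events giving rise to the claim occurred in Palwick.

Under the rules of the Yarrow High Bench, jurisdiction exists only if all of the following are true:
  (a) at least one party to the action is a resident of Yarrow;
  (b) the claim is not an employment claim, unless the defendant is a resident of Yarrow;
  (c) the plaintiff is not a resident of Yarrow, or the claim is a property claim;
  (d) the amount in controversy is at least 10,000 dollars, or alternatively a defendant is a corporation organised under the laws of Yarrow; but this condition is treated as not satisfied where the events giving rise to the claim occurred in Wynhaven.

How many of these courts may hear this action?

The Morholm District Court:
  (a) The plaintiff resides in Sylen, which is not Morholm. Met.
  (b) The amount in controversy is $16,500, within the USD 25,000 ceiling, so this disjunct is met. Condition met.
  (c) The amount in controversy is 16,500 dollars, which meets the $16,500 floor — that alternative is enough. Satisfied.
  (d) The claim is a property claim, not a tort claim. Satisfied.
  → All conditions met; jurisdiction exists.
The Civil Court of Palwick:
  (a) The plaintiff resides in Sylen, which is not Palwick. Condition met.
  (b) The amount in controversy is $16,500, within the USD 75,000 ceiling — that alternative is enough. Met.
  (c) The claim is a property claim, so this disjunct is met. Satisfied.
  (d) The amount in controversy is 16,500 dollars, which meets the USD 10,000 floor — that alternative is enough. And the carve-out is inapplicable — the operative events occurred in Morholm, not Palwick. Met.
  → All conditions met; jurisdiction exists.
The Yarrow High Bench:
  (a) No party resides in Yarrow. Condition not met.
  (b) The claim is a property claim, not an employment claim. Satisfied.
  (c) The plaintiff resides in Sylen, which is not Yarrow, so this disjunct is met. Condition met.
  (d) The amount in controversy is 16,500 dollars, which meets the 10,000 dollars floor, so one alternative holds. The exception is not triggered, since the operative events occurred in Morholm, not Wynhaven. Satisfied.
  → The court lacks jurisdiction.
Courts with jurisdiction: the Morholm District Court, the Civil Court of Palwick — 2 in total.

2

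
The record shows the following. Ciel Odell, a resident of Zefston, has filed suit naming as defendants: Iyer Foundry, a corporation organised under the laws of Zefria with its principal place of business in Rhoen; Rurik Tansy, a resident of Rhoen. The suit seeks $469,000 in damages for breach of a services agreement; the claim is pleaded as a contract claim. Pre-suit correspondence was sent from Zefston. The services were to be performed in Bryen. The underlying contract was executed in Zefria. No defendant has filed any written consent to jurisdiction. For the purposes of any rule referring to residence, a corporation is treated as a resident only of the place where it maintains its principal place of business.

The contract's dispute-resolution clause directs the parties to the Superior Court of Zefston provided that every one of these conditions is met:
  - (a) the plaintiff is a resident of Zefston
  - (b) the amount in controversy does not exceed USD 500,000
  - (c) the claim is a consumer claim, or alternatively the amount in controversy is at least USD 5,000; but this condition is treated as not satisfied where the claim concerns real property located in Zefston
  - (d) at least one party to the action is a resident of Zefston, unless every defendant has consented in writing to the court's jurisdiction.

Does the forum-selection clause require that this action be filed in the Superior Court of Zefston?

The Superior Court of Zefston:
  (a) The plaintiff resides in Zefston. Condition met.
  (b) The amount in controversy is USD 469,000, within the $500,000 ceiling. Condition met.
  (c) The amount in controversy is $469,000, which meets the 5,000 dollars floor — that alternative is enough. And the carve-out is inapplicable — the claim does not concern real property. Condition met.
  (d) Ciel Odell resides in Zefston. Satisfied.
  → Forum clause is triggered.

Yes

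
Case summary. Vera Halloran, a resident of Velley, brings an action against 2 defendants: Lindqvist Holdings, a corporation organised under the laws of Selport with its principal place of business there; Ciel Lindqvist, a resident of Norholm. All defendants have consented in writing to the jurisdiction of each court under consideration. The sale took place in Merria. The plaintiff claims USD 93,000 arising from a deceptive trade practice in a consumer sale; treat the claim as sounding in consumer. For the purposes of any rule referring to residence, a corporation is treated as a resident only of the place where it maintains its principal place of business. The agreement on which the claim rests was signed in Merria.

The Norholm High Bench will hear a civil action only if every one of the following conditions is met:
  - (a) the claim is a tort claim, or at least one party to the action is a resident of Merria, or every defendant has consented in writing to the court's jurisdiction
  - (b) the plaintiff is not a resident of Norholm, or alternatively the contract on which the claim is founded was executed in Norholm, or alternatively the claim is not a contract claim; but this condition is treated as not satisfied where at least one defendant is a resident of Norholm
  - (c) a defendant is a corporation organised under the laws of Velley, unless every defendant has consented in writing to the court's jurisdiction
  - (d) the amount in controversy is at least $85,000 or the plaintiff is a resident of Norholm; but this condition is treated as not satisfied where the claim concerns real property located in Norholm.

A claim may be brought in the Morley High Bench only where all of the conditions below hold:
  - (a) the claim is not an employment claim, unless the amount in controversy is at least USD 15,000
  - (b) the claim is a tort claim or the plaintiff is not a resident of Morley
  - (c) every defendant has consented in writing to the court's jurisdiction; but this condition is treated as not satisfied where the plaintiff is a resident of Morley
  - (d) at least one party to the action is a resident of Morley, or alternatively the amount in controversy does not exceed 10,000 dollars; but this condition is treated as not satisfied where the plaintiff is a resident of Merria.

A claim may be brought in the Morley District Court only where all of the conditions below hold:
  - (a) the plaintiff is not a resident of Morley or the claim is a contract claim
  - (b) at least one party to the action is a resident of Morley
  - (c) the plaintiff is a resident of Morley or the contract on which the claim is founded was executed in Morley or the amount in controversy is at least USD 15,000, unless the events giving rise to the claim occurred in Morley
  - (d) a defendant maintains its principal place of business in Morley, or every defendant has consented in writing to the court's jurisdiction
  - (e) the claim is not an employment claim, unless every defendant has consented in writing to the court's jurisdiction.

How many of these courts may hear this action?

0

The Norholm High Bench:
  (a) Every defendant has filed written consent — that alternative is enough. Condition met.
  (b) The plaintiff resides in Velley, which is not Norholm — that alternative is enough. But Ciel Lindqvist resides in Norholm, triggering the carve-out and defeating this condition. Not satisfied.
  (c) The corporate defendant(s) are organised in Selport, not Velley. However, every defendant has filed written consent, so the 'unless' proviso supplies this condition. Satisfied.
  (d) The amount in controversy is 93,000 dollars, which meets the 85,000 dollars floor, so this disjunct is met. The exception is not triggered, since the claim does not concern real property. Met.
  → The court lacks jurisdiction.
The Morley High Bench:
  (a) The claim is a consumer claim, not an employment claim. Met.
  (b) The plaintiff resides in Velley, which is not Morley, which satisfies one of the alternatives. Satisfied.
  (c) Every defendant has filed written consent. The carve-out does not apply: the plaintiff resides in Velley, not Morley. Condition met.
  (d) No party resides in Morley; the amount in controversy is $93,000, above the USD 10,000 ceiling — no alternative holds. Condition not met.
  → At least one condition fails; no jurisdiction.
The Morley District Court:
  (a) The plaintiff resides in Velley, which is not Morley, which satisfies one of the alternatives. Met.
  (b) No party resides in Morley. Not satisfied.
  (c) The amount in controversy is 93,000 dollars, which meets the USD 15,000 floor, so one alternative holds. Satisfied.
  (d) Every defendant has filed written consent, so one alternative holds. Satisfied.
  (e) The claim is a consumer claim, not an employment claim. Met.
  → At least one condition fails; no jurisdiction.
No court satisfies all of its conditions.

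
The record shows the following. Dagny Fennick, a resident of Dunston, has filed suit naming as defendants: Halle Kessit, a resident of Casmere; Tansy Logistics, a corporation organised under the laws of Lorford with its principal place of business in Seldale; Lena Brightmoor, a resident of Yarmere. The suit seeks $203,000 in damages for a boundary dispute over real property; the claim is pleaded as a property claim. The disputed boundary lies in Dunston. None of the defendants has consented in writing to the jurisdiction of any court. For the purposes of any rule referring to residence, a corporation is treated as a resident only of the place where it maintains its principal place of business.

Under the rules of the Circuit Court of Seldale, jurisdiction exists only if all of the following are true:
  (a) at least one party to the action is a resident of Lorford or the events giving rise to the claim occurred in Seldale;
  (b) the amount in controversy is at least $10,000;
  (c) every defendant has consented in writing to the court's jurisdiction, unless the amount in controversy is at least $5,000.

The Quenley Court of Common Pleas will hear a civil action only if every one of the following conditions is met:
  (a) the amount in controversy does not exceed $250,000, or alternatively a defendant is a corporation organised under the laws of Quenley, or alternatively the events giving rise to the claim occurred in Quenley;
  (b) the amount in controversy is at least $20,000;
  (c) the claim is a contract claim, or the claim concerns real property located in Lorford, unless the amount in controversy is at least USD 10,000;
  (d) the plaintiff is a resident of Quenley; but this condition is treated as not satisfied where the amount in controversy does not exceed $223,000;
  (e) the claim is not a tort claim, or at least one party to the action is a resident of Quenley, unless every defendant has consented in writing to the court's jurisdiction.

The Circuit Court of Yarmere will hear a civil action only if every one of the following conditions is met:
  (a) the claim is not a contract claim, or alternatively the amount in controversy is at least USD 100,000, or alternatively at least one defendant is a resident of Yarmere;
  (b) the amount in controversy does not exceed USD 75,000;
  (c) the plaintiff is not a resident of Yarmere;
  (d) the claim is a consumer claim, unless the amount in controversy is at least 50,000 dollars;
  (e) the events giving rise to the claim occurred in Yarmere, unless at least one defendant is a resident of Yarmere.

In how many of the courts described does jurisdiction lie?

The Circuit Court of Seldale:
  (a) No party resides in Lorford; the operative events occurred in Dunston, not Seldale — none of the alternatives is met. Not satisfied.
  (b) The amount in controversy is $203,000, which meets the 10,000 dollars floor. Satisfied.
  (c) No such written consent has been filed. But the amount in controversy is USD 203,000, which meets the 5,000 dollars floor, and the 'unless' clause therefore excuses the requirement. Met.
  → Not every requirement is met — no jurisdiction.
The Quenley Court of Common Pleas:
  (a) The amount in controversy is $203,000, within the USD 250,000 ceiling, which satisfies one of the alternatives. Satisfied.
  (b) The amount in controversy is USD 203,000, which meets the USD 20,000 floor. Satisfied.
  (c) The claim is a property claim, not a contract claim; the property lies in Dunston, not Lorford — no alternative holds. The proviso rescues it, though: the amount in controversy is $203,000, which meets the USD 10,000 floor. Met.
  (d) The plaintiff resides in Dunston, not Quenley. Not satisfied.
  (e) The claim is a property claim, not a tort claim — that alternative is enough. Met.
  → No jurisdiction.
The Circuit Court of Yarmere:
  (a) The claim is a property claim, not a contract claim, which satisfies one of the alternatives. Met.
  (b) The amount in controversy is $203,000, above the $75,000 ceiling. Fails.
  (c) The plaintiff resides in Dunston, which is not Yarmere. Satisfied.
  (d) The claim is a property claim, not a consumer claim. The proviso rescues it, though: the amount in controversy is USD 203,000, which meets the 50,000 dollars floor. Condition met.
  (e) The operative events occurred in Dunston, not Yarmere. However, Lena Brightmoor resides in Yarmere, so the 'unless' proviso supplies this condition. Met.
  → No jurisdiction.
No court satisfies all of its conditions.

0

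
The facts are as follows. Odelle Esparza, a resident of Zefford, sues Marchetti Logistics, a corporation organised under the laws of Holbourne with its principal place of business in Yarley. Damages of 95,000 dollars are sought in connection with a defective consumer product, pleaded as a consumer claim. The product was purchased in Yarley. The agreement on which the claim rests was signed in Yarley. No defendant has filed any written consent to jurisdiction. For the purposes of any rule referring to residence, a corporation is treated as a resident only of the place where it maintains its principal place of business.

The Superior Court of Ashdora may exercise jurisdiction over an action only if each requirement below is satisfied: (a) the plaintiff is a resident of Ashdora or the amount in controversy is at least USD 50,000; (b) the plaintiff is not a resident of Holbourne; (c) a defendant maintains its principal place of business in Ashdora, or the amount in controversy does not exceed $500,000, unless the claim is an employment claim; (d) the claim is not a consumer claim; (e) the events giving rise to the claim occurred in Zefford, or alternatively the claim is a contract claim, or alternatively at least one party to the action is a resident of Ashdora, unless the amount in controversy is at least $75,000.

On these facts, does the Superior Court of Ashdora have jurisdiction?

The Superior Court of Ashdora:
  (a) The amount in controversy is 95,000 dollars, which meets the 50,000 dollars floor, which satisfies one of the alternatives. Satisfied.
  (b) The plaintiff resides in Zefford, which is not Holbourne. Satisfied.
  (c) The amount in controversy is $95,000, within the $500,000 ceiling, so this disjunct is met. Satisfied.
  (d) The claim is a consumer claim. Condition not met.
  (e) The operative events occurred in Yarley, not Zefford; the claim is a consumer claim, not a contract claim; no party resides in Ashdora — none of the alternatives is met. But the amount in controversy is USD 95,000, which meets the USD 75,000 floor, and the 'unless' clause therefore excuses the requirement. Met.
  → The court lacks jurisdiction.

No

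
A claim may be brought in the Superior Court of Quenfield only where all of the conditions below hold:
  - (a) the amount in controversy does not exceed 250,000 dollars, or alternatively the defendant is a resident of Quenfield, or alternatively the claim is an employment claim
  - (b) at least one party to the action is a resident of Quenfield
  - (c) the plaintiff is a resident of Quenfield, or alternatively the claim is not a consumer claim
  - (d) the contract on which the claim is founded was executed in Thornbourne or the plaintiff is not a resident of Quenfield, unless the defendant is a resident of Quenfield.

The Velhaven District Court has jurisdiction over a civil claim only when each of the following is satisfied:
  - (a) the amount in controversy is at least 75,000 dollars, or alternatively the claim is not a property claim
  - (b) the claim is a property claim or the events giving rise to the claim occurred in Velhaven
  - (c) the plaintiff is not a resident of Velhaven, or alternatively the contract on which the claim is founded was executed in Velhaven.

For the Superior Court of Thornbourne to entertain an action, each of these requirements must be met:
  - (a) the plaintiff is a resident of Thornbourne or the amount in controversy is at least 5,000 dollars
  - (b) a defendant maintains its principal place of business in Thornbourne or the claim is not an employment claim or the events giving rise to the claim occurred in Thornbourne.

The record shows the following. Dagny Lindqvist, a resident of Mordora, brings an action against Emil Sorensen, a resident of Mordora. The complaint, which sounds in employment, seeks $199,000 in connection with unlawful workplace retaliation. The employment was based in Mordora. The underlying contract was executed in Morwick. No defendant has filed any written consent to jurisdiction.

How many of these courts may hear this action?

The Superior Court of Quenfield:
  (a) The amount in controversy is $199,000, within the 250,000 dollars ceiling, so one alternative holds. Condition met.
  (b) No party resides in Quenfield. Condition not met.
  (c) The claim is an employment claim, not a consumer claim, so this disjunct is met. Satisfied.
  (d) The plaintiff resides in Mordora, which is not Quenfield, so one alternative holds. Satisfied.
  → Not every requirement is met — no jurisdiction.
The Velhaven District Court:
  (a) The amount in controversy is USD 199,000, which meets the $75,000 floor, which satisfies one of the alternatives. Satisfied.
  (b) The claim is an employment claim, not a property claim; the operative events occurred in Mordora, not Velhaven — every alternative fails. Not satisfied.
  (c) The plaintiff resides in Mordora, which is not Velhaven, so one alternative holds. Satisfied.
  → Not every requirement is met — no jurisdiction.
The Superior Court of Thornbourne:
  (a) The amount in controversy is $199,000, which meets the $5,000 floor, so this disjunct is met. Condition met.
  (b) No defendant is a corporation; the claim is an employment claim; the operative events occurred in Mordora, not Thornbourne — no alternative holds. Not satisfied.
  → Not every requirement is met — no jurisdiction.
No court satisfies all of its conditions.

0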